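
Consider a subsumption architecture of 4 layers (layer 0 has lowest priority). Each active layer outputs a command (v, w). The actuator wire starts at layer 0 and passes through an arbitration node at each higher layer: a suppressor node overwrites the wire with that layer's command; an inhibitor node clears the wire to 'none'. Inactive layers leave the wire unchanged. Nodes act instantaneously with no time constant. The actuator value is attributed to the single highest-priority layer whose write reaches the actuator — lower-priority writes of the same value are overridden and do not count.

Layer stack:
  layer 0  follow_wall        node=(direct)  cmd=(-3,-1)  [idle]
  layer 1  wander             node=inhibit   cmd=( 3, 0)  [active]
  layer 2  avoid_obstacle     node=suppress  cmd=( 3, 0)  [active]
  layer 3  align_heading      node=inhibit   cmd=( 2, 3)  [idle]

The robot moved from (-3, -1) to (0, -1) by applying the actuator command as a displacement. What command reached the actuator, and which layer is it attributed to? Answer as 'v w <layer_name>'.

3 0 avoid_obstacle

displacement = (0, -1) − (-3, -1) = (3, 0)
layer 0 (follow_wall) idle — none
layer 1 (wander) active — inhibits: none
layer 2 (avoid_obstacle) active — suppresses: (3, 0)
layer 3 (align_heading) idle — unchanged: (3, 0)
→ actuator (3, 0) — from layer 2 (avoid_obstacle)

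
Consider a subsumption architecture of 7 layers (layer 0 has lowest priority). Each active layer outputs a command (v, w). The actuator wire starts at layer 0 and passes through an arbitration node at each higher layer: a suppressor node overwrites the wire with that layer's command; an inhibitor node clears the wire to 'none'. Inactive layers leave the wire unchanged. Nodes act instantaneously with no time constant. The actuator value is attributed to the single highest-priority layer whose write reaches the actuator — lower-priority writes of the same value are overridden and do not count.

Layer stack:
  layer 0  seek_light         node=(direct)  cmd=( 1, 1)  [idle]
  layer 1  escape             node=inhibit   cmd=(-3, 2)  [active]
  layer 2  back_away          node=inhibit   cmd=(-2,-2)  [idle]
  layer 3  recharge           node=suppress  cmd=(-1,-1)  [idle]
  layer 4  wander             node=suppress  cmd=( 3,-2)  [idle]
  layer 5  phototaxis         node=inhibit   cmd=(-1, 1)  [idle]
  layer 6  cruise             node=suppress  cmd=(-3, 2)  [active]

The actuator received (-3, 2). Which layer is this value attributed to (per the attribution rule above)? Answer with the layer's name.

cruise

[0] seek_light off; wire := none
[1] escape on (inhibit); wire := none
[2] back_away off; pass none
[3] recharge off; pass none
[4] wander off; pass none
[5] phototaxis off; pass none
[6] cruise on (suppress); wire := (-3, 2)
output (-3, 2)
last writer: layer 6 = cruise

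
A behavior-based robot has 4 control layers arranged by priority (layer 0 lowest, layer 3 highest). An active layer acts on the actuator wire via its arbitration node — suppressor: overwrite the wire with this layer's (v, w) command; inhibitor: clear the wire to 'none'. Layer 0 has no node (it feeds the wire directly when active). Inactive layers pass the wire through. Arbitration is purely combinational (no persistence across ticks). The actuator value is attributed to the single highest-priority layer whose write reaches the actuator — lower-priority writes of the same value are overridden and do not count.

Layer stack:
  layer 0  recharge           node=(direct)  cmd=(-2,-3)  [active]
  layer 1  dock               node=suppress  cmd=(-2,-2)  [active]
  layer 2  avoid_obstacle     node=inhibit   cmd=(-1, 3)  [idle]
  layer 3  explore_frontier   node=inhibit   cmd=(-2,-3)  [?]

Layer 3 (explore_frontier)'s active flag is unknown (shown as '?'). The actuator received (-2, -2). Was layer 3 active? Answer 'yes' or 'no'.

no

If layer 3 is active=yes:
  actuator would be none
If layer 3 is active=no:
  actuator would be (-2, -2)
Observed (-2, -2), so layer 3 was idle.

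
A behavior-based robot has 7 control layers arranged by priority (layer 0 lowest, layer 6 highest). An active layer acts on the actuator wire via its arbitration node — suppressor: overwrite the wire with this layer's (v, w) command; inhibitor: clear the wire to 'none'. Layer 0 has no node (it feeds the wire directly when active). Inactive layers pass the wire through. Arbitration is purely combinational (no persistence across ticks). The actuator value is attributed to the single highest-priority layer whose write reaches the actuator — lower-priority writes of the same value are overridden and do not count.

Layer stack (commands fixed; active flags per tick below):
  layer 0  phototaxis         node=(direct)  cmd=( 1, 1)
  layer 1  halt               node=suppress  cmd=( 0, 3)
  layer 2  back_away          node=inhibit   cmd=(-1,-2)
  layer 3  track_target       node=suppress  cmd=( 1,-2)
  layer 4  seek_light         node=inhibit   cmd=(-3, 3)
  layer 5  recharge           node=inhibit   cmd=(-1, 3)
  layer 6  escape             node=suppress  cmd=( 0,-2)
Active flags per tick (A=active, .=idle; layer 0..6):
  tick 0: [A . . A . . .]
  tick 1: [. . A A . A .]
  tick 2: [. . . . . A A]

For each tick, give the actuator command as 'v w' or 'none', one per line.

1 -2
none
0 -2

tick 0:
  layer 0 (phototaxis) active — direct: (1, 1)
  layer 1 (halt) idle — unchanged: (1, 1)
  layer 2 (back_away) idle — unchanged: (1, 1)
  layer 3 (track_target) active — suppresses: (1, -2)
  layer 4 (seek_light) idle — unchanged: (1, -2)
  layer 5 (recharge) idle — unchanged: (1, -2)
  layer 6 (escape) idle — unchanged: (1, -2)
  → actuator (1, -2)
tick 1:
  layer 0 (phototaxis) idle — none
  layer 1 (halt) idle — unchanged: none
  layer 2 (back_away) active — inhibits: none
  layer 3 (track_target) active — suppresses: (1, -2)
  layer 4 (seek_light) idle — unchanged: (1, -2)
  layer 5 (recharge) active — inhibits: none
  layer 6 (escape) idle — unchanged: none
  → actuator none
tick 2:
  layer 0 (phototaxis) idle — none
  layer 1 (halt) idle — unchanged: none
  layer 2 (back_away) idle — unchanged: none
  layer 3 (track_target) idle — unchanged: none
  layer 4 (seek_light) idle — unchanged: none
  layer 5 (recharge) active — inhibits: none
  layer 6 (escape) active — suppresses: (0, -2)
  → actuator (0, -2)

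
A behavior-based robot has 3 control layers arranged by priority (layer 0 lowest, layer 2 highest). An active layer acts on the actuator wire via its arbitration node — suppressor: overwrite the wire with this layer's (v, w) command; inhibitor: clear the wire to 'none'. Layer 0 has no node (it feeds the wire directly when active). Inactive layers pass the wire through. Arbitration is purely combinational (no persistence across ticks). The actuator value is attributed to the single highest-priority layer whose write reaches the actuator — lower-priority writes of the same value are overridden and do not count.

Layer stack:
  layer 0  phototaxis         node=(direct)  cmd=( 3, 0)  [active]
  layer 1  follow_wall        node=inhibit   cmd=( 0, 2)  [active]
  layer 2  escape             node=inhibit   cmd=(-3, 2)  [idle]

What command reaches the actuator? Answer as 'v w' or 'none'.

L0 phototaxis: active, feeds wire = (3, 0)
L1 follow_wall: active, inhibitor → wire = none
L2 escape: idle → wire stays none
actuator = none

none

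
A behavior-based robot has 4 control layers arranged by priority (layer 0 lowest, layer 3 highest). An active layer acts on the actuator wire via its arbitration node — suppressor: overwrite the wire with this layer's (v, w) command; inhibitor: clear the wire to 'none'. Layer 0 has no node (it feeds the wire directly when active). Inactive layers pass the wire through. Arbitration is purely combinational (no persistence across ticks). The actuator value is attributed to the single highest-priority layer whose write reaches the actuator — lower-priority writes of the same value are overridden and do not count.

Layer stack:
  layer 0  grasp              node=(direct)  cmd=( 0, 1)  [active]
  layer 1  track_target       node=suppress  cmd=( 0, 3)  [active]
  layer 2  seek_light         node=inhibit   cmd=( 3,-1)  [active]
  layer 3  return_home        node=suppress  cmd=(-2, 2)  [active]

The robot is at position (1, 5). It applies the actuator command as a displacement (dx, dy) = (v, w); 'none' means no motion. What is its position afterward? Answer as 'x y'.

[0] grasp on; wire := (0, 1)
[1] track_target on (suppress); wire := (0, 3)
[2] seek_light on (inhibit); wire := none
[3] return_home on (suppress); wire := (-2, 2)
output (-2, 2)
position: (1, 5) + (-2, 2) = (-1, 7)

-1 7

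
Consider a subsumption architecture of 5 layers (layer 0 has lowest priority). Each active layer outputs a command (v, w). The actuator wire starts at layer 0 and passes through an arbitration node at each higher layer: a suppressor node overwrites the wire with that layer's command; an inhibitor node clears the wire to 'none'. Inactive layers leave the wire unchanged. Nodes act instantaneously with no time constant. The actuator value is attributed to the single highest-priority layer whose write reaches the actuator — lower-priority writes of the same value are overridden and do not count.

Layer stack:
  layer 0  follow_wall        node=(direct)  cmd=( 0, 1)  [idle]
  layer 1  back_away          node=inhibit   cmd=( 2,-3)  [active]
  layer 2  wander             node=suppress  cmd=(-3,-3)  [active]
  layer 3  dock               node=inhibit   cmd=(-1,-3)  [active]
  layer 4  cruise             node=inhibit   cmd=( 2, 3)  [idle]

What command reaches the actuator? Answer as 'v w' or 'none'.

none

L0 follow_wall: idle → wire = none
L1 back_away: active, inhibitor → wire = none
L2 wander: active, suppressor → wire = (-3, -3)
L3 dock: active, inhibitor → wire = none
L4 cruise: idle → wire stays none
actuator = none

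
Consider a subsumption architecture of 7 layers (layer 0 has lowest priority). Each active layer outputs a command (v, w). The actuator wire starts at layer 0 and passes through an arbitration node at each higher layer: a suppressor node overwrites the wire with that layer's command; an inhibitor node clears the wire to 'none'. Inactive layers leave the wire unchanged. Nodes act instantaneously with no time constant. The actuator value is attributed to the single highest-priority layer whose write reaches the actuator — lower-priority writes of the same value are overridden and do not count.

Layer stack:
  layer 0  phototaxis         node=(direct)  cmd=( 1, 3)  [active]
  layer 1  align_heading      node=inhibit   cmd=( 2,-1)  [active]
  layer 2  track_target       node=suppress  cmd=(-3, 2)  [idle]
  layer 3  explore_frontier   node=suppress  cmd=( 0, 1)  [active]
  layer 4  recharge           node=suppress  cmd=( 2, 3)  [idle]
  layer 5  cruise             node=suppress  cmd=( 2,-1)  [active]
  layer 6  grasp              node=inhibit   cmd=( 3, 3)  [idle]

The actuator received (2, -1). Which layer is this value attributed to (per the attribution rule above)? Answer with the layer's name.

cruise

layer 0 (phototaxis) active — direct: (1, 3)
layer 1 (align_heading) active — inhibits: none
layer 2 (track_target) idle — unchanged: none
layer 3 (explore_frontier) active — suppresses: (0, 1)
layer 4 (recharge) idle — unchanged: (0, 1)
layer 5 (cruise) active — suppresses: (2, -1)
layer 6 (grasp) idle — unchanged: (2, -1)
→ actuator (2, -1)
last writer: layer 5 = cruise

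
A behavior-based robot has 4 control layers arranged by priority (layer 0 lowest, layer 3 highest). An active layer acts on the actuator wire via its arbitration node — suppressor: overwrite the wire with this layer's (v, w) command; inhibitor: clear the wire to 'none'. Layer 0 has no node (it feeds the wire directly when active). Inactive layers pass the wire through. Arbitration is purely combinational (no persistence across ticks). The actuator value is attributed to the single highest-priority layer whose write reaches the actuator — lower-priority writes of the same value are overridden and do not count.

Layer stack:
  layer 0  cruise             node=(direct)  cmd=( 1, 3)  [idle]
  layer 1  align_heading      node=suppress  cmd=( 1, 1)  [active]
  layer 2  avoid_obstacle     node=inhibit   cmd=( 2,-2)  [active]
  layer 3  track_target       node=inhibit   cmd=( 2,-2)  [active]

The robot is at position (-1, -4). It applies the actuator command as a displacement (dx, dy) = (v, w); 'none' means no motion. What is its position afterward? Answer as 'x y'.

-1 -4

layer 0 (cruise) idle — none
layer 1 (align_heading) active — suppresses: (1, 1)
layer 2 (avoid_obstacle) active — inhibits: none
layer 3 (track_target) active — inhibits: none
→ actuator none
position: (-1, -4) + none = (-1, -4)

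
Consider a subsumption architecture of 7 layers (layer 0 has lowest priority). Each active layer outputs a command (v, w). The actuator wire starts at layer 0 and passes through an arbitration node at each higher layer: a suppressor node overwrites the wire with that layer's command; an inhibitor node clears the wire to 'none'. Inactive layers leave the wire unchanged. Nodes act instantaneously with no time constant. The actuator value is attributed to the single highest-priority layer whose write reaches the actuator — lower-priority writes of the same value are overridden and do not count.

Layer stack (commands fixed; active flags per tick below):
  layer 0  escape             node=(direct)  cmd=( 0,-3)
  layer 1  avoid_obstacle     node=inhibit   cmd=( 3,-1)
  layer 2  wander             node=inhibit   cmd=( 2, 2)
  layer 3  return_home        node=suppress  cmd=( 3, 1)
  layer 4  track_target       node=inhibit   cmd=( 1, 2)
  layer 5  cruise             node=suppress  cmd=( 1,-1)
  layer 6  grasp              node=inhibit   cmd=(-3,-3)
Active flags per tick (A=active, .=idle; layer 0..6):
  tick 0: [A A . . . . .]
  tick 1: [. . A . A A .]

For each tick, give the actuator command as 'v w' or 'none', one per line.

tick 0:
  L0 escape: active, feeds wire = (0, -3)
  L1 avoid_obstacle: active, inhibitor → wire = none
  L2 wander: idle → wire stays none
  L3 return_home: idle → wire stays none
  L4 track_target: idle → wire stays none
  L5 cruise: idle → wire stays none
  L6 grasp: idle → wire stays none
  actuator = none
tick 1:
  L0 escape: idle → wire = none
  L1 avoid_obstacle: idle → wire stays none
  L2 wander: active, inhibitor → wire = none
  L3 return_home: idle → wire stays none
  L4 track_target: active, inhibitor → wire = none
  L5 cruise: active, suppressor → wire = (1, -1)
  L6 grasp: idle → wire stays (1, -1)
  actuator = (1, -1)

none
1 -1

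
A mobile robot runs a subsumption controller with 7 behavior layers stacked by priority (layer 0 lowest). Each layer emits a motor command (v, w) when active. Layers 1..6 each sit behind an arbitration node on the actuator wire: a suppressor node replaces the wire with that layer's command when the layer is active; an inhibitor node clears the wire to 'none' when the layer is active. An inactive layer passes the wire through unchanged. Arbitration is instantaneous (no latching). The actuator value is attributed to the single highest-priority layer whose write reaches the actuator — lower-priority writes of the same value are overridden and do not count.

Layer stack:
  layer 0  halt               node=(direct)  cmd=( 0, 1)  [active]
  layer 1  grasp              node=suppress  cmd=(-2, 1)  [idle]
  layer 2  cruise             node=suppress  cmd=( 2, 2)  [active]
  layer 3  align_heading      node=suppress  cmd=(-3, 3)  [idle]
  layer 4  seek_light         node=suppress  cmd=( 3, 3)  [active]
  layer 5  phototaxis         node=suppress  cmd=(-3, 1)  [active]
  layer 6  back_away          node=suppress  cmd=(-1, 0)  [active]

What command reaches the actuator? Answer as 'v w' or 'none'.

[0] halt on; wire := (0, 1)
[1] grasp off; pass (0, 1)
[2] cruise on (suppress); wire := (2, 2)
[3] align_heading off; pass (2, 2)
[4] seek_light on (suppress); wire := (3, 3)
[5] phototaxis on (suppress); wire := (-3, 1)
[6] back_away on (suppress); wire := (-1, 0)
output (-1, 0)

-1 0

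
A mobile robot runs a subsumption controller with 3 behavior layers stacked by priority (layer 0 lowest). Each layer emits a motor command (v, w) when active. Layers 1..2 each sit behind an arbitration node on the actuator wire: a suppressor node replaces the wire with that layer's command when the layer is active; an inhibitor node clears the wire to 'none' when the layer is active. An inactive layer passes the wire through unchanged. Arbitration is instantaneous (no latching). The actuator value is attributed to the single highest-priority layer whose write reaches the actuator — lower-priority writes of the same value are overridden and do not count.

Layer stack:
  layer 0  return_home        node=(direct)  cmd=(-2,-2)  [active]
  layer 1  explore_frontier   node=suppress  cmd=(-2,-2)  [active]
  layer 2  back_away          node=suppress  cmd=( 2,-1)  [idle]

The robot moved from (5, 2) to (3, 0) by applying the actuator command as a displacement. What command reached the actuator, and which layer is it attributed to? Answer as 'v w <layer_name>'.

-2 -2 explore_frontier

displacement = (3, 0) − (5, 2) = (-2, -2)
layer 0 (return_home) active — direct: (-2, -2)
layer 1 (explore_frontier) active — suppresses: (-2, -2)
layer 2 (back_away) idle — unchanged: (-2, -2)
→ actuator (-2, -2) — from layer 1 (explore_frontier)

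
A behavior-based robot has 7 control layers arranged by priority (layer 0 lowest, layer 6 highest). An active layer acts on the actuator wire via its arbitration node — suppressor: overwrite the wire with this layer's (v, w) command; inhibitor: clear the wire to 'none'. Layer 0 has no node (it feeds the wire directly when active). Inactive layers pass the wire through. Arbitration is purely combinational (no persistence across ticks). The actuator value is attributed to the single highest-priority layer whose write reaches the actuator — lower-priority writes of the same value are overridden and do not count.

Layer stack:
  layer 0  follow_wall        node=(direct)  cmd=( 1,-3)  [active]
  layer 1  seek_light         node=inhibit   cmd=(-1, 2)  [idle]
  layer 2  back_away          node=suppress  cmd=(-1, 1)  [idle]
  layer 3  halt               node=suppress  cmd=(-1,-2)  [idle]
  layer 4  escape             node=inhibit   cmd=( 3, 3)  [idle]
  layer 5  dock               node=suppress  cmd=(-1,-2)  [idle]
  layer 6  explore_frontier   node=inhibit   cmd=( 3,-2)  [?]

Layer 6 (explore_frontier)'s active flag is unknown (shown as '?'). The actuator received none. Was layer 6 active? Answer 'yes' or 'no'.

yes

If layer 6 is active=yes:
  actuator would be none
If layer 6 is active=no:
  actuator would be (1, -3)
Observed none, so layer 6 was active.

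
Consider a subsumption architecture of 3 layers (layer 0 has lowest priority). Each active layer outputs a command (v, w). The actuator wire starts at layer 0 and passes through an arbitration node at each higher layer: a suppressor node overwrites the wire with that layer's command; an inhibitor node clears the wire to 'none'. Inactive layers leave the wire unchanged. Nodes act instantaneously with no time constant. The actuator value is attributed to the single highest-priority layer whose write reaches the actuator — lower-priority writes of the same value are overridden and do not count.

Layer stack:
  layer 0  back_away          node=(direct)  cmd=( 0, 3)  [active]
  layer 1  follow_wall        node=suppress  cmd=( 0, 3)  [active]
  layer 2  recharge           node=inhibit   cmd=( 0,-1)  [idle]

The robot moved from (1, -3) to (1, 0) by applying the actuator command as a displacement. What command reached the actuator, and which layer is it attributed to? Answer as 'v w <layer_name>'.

displacement = (1, 0) − (1, -3) = (0, 3)
layer 0 (back_away) active — direct: (0, 3)
layer 1 (follow_wall) active — suppresses: (0, 3)
layer 2 (recharge) idle — unchanged: (0, 3)
→ actuator (0, 3) — from layer 1 (follow_wall)

0 3 follow_wall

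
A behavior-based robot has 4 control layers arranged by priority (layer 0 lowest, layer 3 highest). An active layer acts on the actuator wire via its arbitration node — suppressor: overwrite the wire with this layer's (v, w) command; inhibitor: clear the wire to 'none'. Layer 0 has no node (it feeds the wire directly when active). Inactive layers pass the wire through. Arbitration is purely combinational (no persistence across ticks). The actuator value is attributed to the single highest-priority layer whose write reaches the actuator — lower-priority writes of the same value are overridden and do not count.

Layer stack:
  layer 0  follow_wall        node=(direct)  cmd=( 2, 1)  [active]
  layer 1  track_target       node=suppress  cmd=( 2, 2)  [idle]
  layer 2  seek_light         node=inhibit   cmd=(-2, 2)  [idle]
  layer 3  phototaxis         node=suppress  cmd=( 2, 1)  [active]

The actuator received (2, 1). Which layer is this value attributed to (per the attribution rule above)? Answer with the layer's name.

L0 follow_wall: active, feeds wire = (2, 1)
L1 track_target: idle → wire stays (2, 1)
L2 seek_light: idle → wire stays (2, 1)
L3 phototaxis: active, suppressor → wire = (2, 1)
actuator = (2, 1)
last writer: layer 3 = phototaxis

phototaxis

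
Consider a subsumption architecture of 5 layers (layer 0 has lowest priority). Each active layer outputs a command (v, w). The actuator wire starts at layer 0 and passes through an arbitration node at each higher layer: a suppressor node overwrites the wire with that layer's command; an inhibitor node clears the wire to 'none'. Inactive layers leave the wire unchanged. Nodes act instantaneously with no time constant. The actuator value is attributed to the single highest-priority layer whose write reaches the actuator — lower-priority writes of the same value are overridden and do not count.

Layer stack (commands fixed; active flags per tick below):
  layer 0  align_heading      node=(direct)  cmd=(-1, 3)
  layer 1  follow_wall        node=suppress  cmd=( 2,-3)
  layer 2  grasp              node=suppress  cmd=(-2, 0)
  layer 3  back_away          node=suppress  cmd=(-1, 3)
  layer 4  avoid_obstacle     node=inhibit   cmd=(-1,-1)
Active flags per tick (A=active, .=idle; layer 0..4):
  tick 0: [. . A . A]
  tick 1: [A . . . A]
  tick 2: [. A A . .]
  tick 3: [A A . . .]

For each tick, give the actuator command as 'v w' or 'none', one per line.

tick 0:
  [0] align_heading off; wire := none
  [1] follow_wall off; pass none
  [2] grasp on (suppress); wire := (-2, 0)
  [3] back_away off; pass (-2, 0)
  [4] avoid_obstacle on (inhibit); wire := none
  output none
tick 1:
  [0] align_heading on; wire := (-1, 3)
  [1] follow_wall off; pass (-1, 3)
  [2] grasp off; pass (-1, 3)
  [3] back_away off; pass (-1, 3)
  [4] avoid_obstacle on (inhibit); wire := none
  output none
tick 2:
  [0] align_heading off; wire := none
  [1] follow_wall on (suppress); wire := (2, -3)
  [2] grasp on (suppress); wire := (-2, 0)
  [3] back_away off; pass (-2, 0)
  [4] avoid_obstacle off; pass (-2, 0)
  output (-2, 0)
tick 3:
  [0] align_heading on; wire := (-1, 3)
  [1] follow_wall on (suppress); wire := (2, -3)
  [2] grasp off; pass (2, -3)
  [3] back_away off; pass (2, -3)
  [4] avoid_obstacle off; pass (2, -3)
  output (2, -3)

none
none
-2 0
2 -3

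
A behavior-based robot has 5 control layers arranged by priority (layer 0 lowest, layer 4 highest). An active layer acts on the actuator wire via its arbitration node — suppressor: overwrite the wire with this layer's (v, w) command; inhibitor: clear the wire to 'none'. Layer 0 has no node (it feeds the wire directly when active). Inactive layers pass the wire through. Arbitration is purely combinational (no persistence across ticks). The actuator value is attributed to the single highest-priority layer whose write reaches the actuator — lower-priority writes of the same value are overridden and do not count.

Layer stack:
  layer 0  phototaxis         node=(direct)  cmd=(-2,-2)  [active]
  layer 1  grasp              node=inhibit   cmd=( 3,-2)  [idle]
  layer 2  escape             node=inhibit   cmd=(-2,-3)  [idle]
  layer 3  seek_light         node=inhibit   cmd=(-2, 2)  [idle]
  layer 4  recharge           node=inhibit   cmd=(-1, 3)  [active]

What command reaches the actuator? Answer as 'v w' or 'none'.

layer 0 (phototaxis) active — direct: (-2, -2)
layer 1 (grasp) idle — unchanged: (-2, -2)
layer 2 (escape) idle — unchanged: (-2, -2)
layer 3 (seek_light) idle — unchanged: (-2, -2)
layer 4 (recharge) active — inhibits: none
→ actuator none

none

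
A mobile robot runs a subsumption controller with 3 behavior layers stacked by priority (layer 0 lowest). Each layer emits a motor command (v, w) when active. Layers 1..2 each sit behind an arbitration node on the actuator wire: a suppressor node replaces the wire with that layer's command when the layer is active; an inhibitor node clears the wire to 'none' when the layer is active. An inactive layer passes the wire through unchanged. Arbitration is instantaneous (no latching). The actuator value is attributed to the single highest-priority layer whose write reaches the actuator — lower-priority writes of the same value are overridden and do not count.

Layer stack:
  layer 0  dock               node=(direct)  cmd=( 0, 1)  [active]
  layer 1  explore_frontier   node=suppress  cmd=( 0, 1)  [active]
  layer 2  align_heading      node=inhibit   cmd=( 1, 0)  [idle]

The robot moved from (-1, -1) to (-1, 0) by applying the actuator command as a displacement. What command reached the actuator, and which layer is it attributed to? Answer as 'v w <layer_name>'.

0 1 explore_frontier

displacement = (-1, 0) − (-1, -1) = (0, 1)
[0] dock on; wire := (0, 1)
[1] explore_frontier on (suppress); wire := (0, 1)
[2] align_heading off; pass (0, 1)
output (0, 1) — from layer 1 (explore_frontier)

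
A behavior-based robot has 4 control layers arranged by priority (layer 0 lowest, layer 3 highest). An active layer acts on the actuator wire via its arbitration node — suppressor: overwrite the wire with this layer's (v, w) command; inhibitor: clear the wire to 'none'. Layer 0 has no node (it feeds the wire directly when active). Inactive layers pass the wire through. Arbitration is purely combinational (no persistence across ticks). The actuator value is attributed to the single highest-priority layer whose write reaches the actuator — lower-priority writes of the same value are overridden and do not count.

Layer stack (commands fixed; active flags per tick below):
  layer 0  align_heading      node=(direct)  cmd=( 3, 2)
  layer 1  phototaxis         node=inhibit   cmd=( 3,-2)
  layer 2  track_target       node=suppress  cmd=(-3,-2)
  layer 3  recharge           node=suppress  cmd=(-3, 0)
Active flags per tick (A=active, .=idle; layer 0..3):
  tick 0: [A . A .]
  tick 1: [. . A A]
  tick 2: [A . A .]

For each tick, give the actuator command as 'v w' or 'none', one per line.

tick 0:
  L0 align_heading: active, feeds wire = (3, 2)
  L1 phototaxis: idle → wire stays (3, 2)
  L2 track_target: active, suppressor → wire = (-3, -2)
  L3 recharge: idle → wire stays (-3, -2)
  actuator = (-3, -2)
tick 1:
  L0 align_heading: idle → wire = none
  L1 phototaxis: idle → wire stays none
  L2 track_target: active, suppressor → wire = (-3, -2)
  L3 recharge: active, suppressor → wire = (-3, 0)
  actuator = (-3, 0)
tick 2:
  L0 align_heading: active, feeds wire = (3, 2)
  L1 phototaxis: idle → wire stays (3, 2)
  L2 track_target: active, suppressor → wire = (-3, -2)
  L3 recharge: idle → wire stays (-3, -2)
  actuator = (-3, -2)

-3 -2
-3 0
-3 -2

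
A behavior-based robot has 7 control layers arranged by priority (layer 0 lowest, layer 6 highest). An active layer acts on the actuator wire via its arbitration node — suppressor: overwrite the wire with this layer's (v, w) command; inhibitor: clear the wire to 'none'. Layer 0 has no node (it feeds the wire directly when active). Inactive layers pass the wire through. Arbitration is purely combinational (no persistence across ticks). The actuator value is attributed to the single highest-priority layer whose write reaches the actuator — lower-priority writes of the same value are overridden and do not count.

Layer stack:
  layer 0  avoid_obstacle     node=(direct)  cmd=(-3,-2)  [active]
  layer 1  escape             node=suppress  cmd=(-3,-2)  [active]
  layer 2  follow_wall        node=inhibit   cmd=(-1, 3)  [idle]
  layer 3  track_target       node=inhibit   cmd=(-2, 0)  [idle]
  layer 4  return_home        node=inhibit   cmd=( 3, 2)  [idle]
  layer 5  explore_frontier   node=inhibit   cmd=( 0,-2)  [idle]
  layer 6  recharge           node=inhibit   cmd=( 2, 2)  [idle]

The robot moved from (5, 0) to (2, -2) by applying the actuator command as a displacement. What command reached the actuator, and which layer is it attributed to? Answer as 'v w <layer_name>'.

displacement = (2, -2) − (5, 0) = (-3, -2)
layer 0 (avoid_obstacle) active — direct: (-3, -2)
layer 1 (escape) active — suppresses: (-3, -2)
layer 2 (follow_wall) idle — unchanged: (-3, -2)
layer 3 (track_target) idle — unchanged: (-3, -2)
layer 4 (return_home) idle — unchanged: (-3, -2)
layer 5 (explore_frontier) idle — unchanged: (-3, -2)
layer 6 (recharge) idle — unchanged: (-3, -2)
→ actuator (-3, -2) — from layer 1 (escape)

-3 -2 escape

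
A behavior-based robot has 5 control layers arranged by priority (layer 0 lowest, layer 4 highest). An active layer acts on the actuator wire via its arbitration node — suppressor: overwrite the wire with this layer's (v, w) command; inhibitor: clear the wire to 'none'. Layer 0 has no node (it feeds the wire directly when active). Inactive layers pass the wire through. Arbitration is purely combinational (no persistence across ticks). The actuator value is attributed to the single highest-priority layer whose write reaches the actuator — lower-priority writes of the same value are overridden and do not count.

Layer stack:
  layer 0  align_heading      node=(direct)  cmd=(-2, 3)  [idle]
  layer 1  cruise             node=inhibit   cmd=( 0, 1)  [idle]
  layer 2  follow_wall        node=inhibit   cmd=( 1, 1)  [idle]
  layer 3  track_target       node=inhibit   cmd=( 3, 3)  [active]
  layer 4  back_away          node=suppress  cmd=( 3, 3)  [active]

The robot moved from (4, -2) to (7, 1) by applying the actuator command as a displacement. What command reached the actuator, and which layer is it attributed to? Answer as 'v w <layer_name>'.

displacement = (7, 1) − (4, -2) = (3, 3)
L0 align_heading: idle → wire = none
L1 cruise: idle → wire stays none
L2 follow_wall: idle → wire stays none
L3 track_target: active, inhibitor → wire = none
L4 back_away: active, suppressor → wire = (3, 3)
actuator = (3, 3) — from layer 4 (back_away)

3 3 back_away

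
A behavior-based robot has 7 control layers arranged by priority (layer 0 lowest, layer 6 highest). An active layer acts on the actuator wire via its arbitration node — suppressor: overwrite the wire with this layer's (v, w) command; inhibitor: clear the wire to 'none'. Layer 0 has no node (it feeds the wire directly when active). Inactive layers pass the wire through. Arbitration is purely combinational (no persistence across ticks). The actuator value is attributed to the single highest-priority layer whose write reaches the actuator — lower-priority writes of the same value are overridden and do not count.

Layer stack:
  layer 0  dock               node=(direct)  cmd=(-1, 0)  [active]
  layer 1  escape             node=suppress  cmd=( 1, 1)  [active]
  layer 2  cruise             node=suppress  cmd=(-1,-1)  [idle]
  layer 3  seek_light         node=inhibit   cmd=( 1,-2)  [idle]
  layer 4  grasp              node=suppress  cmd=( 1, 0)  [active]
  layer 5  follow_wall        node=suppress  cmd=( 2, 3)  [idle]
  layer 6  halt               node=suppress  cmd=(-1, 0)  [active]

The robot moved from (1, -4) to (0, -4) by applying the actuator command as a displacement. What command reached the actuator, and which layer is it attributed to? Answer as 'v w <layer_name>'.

displacement = (0, -4) − (1, -4) = (-1, 0)
L0 dock: active, feeds wire = (-1, 0)
L1 escape: active, suppressor → wire = (1, 1)
L2 cruise: idle → wire stays (1, 1)
L3 seek_light: idle → wire stays (1, 1)
L4 grasp: active, suppressor → wire = (1, 0)
L5 follow_wall: idle → wire stays (1, 0)
L6 halt: active, suppressor → wire = (-1, 0)
actuator = (-1, 0) — from layer 6 (halt)

-1 0 halt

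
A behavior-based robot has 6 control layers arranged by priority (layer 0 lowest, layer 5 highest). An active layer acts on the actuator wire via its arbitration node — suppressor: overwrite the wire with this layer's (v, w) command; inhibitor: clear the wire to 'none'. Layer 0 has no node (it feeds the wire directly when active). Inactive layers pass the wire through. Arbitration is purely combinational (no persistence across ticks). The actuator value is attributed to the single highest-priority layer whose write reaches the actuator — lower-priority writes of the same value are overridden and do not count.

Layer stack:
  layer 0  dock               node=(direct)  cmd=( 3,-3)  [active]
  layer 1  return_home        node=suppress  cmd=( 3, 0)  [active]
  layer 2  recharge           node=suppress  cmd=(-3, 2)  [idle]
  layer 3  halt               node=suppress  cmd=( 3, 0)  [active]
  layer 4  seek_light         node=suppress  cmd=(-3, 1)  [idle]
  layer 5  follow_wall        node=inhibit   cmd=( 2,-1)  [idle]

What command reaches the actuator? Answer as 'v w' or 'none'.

3 0

layer 0 (dock) active — direct: (3, -3)
layer 1 (return_home) active — suppresses: (3, 0)
layer 2 (recharge) idle — unchanged: (3, 0)
layer 3 (halt) active — suppresses: (3, 0)
layer 4 (seek_light) idle — unchanged: (3, 0)
layer 5 (follow_wall) idle — unchanged: (3, 0)
→ actuator (3, 0)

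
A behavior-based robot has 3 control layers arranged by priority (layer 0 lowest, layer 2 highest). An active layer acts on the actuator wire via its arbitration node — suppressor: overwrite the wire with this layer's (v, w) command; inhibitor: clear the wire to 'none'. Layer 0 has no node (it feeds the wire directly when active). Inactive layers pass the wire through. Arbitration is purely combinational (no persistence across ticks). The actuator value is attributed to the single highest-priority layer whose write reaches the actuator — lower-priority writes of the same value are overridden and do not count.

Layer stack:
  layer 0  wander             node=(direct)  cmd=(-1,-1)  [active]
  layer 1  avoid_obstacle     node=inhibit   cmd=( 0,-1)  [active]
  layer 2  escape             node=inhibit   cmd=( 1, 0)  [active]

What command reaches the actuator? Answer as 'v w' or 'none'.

L0 wander: active, feeds wire = (-1, -1)
L1 avoid_obstacle: active, inhibitor → wire = none
L2 escape: active, inhibitor → wire = none
actuator = none

none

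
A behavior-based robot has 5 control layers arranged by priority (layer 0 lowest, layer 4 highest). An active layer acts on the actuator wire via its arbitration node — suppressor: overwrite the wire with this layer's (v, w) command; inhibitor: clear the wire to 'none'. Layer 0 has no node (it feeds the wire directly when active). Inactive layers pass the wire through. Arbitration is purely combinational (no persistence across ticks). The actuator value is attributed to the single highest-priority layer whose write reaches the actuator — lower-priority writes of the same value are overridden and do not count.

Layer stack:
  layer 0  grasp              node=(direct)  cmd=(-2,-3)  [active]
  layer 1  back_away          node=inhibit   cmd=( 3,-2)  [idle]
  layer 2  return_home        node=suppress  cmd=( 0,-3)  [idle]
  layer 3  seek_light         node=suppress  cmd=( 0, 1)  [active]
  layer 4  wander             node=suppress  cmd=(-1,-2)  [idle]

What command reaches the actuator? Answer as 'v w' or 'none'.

0 1

L0 grasp: active, feeds wire = (-2, -3)
L1 back_away: idle → wire stays (-2, -3)
L2 return_home: idle → wire stays (-2, -3)
L3 seek_light: active, suppressor → wire = (0, 1)
L4 wander: idle → wire stays (0, 1)
actuator = (0, 1)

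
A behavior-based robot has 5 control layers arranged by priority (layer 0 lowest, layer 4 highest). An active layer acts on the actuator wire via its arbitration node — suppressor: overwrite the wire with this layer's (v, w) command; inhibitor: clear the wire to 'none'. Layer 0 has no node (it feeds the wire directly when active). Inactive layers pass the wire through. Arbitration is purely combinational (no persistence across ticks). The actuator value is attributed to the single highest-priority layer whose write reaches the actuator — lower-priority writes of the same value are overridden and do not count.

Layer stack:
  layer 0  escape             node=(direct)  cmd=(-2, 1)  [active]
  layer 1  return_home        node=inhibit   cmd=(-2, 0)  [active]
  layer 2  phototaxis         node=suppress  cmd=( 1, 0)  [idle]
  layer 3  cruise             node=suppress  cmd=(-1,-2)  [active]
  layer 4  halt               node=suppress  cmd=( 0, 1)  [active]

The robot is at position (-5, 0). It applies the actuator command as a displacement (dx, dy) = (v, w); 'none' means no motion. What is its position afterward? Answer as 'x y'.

-5 1

L0 escape: active, feeds wire = (-2, 1)
L1 return_home: active, inhibitor → wire = none
L2 phototaxis: idle → wire stays none
L3 cruise: active, suppressor → wire = (-1, -2)
L4 halt: active, suppressor → wire = (0, 1)
actuator = (0, 1)
position: (-5, 0) + (0, 1) = (-5, 1)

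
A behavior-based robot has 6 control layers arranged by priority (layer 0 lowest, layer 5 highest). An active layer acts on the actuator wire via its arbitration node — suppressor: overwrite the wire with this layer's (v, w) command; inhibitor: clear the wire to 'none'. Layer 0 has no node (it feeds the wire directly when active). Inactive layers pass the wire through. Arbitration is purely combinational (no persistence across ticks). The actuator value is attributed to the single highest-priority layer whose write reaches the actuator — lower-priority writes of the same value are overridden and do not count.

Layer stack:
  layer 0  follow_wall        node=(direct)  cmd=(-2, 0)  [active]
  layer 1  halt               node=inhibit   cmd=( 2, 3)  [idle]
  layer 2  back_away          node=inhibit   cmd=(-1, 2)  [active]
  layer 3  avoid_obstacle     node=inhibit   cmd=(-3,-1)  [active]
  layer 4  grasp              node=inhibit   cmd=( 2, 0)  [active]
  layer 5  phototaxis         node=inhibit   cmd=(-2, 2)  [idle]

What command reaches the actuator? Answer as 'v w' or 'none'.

none

[0] follow_wall on; wire := (-2, 0)
[1] halt off; pass (-2, 0)
[2] back_away on (inhibit); wire := none
[3] avoid_obstacle on (inhibit); wire := none
[4] grasp on (inhibit); wire := none
[5] phototaxis off; pass none
output none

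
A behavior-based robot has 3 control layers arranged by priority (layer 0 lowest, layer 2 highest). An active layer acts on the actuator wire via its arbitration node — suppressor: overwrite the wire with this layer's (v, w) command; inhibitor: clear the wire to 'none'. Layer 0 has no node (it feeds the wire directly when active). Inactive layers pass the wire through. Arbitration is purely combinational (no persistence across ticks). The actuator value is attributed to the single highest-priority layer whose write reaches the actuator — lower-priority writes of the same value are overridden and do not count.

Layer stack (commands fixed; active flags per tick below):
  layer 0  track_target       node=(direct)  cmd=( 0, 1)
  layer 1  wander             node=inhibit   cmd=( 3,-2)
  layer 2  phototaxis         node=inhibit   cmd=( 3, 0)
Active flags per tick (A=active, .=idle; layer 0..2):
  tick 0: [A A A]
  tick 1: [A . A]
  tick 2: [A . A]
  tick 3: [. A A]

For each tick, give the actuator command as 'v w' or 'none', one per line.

tick 0:
  [0] track_target on; wire := (0, 1)
  [1] wander on (inhibit); wire := none
  [2] phototaxis on (inhibit); wire := none
  output none
tick 1:
  [0] track_target on; wire := (0, 1)
  [1] wander off; pass (0, 1)
  [2] phototaxis on (inhibit); wire := none
  output none
tick 2:
  [0] track_target on; wire := (0, 1)
  [1] wander off; pass (0, 1)
  [2] phototaxis on (inhibit); wire := none
  output none
tick 3:
  [0] track_target off; wire := none
  [1] wander on (inhibit); wire := none
  [2] phototaxis on (inhibit); wire := none
  output none

none
none
none
none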